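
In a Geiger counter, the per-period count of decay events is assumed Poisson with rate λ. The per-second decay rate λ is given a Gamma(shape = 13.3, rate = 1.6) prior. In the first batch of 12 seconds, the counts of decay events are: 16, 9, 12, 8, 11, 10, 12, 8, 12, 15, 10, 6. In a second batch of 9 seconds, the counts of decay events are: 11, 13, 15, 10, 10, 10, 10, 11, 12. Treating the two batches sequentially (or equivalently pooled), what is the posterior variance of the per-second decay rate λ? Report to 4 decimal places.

With a Gamma(shape α, rate β) prior, the Poisson likelihood is conjugate: the posterior is Gamma(α + ΣXᵢ, β + n).
Batch 1: sum of counts S = 129 over n = 12 seconds.
After batch 1: Gamma(α+S, β+n) = Gamma(13.3+129, 1.6+12) = Gamma(142.3, 13.6).
Batch 2: sum of counts S = 102 over n = 9 seconds.
After batch 2: Gamma(α+S, β+n) = Gamma(142.3+102, 13.6+9) = Gamma(244.3, 22.6).
Var = α/β² = 244.3/22.6² = 0.4783.

0.4783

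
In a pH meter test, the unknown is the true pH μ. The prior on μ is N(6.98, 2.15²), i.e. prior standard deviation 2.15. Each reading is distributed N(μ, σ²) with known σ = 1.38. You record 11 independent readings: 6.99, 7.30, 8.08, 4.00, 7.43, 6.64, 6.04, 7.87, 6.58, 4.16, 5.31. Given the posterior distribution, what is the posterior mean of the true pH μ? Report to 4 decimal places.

6.4209

For Normal data with known variance σ², a Normal(μ₀, σ₀²) prior on μ is conjugate. Posterior precision = 1/σ₀² + n/σ²; posterior mean is the precision-weighted average of μ₀ and x̄.
Σxᵢ = 6.99 + 7.30 + 8.08 + 4.00 + 7.43 + 6.64 + 6.04 + 7.87 + 6.58 + 4.16 + 5.31 = 70.4, so n·x̄ = 70.4.
σ₀² = 2.15² = 4.6225, σ² = 1.38² = 1.9044; σ² + n·σ₀² = 1.9044 + 11·4.6225 = 52.7519.
Posterior mean = (μ₀/σ₀² + n·x̄/σ²)/(1/σ₀² + n/σ²) = (σ²·μ₀ + σ₀²·n·x̄)/(σ² + n·σ₀²) = (1.9044·6.98 + 4.6225·70.4)/52.7519 = 338.716712/52.7519 = 6.4209.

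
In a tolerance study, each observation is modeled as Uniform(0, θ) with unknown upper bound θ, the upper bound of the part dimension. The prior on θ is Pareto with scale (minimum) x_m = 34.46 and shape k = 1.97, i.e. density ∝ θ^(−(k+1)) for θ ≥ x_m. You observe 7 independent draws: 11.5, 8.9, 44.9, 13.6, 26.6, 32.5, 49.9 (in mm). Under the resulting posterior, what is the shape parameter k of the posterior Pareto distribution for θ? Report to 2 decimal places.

8.97

A Pareto(scale x_m, shape k) prior on the upper bound θ of Uniform(0, θ) is conjugate: posterior is Pareto(max(x_m, max xᵢ), k + n).
Sample maximum = 49.9; prior scale x_m = 34.46 → posterior scale = max = 49.90.
Posterior shape = 1.97 + 7 = 8.97.
Posterior shape k = 8.97.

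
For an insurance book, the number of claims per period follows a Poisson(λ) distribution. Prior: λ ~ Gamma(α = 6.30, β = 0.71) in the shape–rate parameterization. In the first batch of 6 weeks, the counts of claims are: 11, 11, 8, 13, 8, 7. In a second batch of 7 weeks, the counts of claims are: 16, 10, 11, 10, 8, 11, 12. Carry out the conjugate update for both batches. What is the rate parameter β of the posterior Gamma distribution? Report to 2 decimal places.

With a Gamma(shape α, rate β) prior, the Poisson likelihood is conjugate: the posterior is Gamma(α + ΣXᵢ, β + n).
Batch 1: sum of counts S = 58 over n = 6 weeks.
After batch 1: Gamma(α+S, β+n) = Gamma(6.30+58, 0.71+6) = Gamma(64.30, 6.71).
Batch 2: sum of counts S = 78 over n = 7 weeks.
After batch 2: Gamma(α+S, β+n) = Gamma(64.30+78, 6.71+7) = Gamma(142.30, 13.71).
Posterior β = 13.71.

13.71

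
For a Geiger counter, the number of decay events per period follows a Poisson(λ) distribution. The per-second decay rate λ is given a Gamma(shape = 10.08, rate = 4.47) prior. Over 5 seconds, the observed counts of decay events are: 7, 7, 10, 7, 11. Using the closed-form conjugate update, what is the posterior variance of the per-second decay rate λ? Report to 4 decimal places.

With a Gamma(shape α, rate β) prior, the Poisson likelihood is conjugate: the posterior is Gamma(α + ΣXᵢ, β + n).
Sum of counts S = 42 over n = 5 seconds.
Posterior: Gamma(α+S, β+n) = Gamma(10.08+42, 4.47+5) = Gamma(52.08, 9.47).
Var = α/β² = 52.08/9.47² = 0.5807.

0.5807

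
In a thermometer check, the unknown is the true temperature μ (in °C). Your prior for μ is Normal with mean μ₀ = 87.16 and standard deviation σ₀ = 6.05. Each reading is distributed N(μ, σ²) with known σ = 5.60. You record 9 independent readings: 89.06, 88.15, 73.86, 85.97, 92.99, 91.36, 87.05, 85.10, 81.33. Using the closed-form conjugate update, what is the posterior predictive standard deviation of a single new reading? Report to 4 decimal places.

5.8772

For Normal data with known variance σ², a Normal(μ₀, σ₀²) prior on μ is conjugate. Posterior precision = 1/σ₀² + n/σ²; posterior mean is the precision-weighted average of μ₀ and x̄.
σ₀² = 6.05² = 36.6025, σ² = 5.60² = 31.36; σ² + n·σ₀² = 31.36 + 9·36.6025 = 360.7825.
Posterior precision = 1/σ₀² + n/σ² = 1/36.6025 + 9/31.36 = (σ² + n·σ₀²)/(σ₀²σ²) = 360.7825/(36.6025·31.36); posterior variance σₙ² = σ₀²σ²/(σ² + n·σ₀²) = 36.6025·31.36/360.7825 = 3.181569.
Predictive variance for one new observation = σₙ² + σ² = 36.6025·31.36/360.7825 + 31.36 = σ²·(σ₀² + 360.7825)/360.7825 = 31.36·397.385/360.7825 = 34.541569; SD = √(31.36·397.385/360.7825) = 5.8772.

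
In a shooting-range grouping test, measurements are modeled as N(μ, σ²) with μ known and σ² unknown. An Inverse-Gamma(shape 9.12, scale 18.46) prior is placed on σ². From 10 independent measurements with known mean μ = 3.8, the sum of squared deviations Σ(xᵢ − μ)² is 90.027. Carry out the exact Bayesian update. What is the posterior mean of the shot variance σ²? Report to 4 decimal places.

4.8379

With known mean μ and an Inverse-Gamma(α, β) prior on σ², the Normal likelihood is conjugate: posterior is Inv-Gamma(α + n/2, β + Σ(xᵢ−μ)²/2).
Posterior: Inv-Gamma(9.12 + 10/2, 18.46 + 90.027/2) = Inv-Gamma(14.12, 63.4735).
E[σ²|data] = β/(α−1) = 63.4735/13.12 = 4.8379.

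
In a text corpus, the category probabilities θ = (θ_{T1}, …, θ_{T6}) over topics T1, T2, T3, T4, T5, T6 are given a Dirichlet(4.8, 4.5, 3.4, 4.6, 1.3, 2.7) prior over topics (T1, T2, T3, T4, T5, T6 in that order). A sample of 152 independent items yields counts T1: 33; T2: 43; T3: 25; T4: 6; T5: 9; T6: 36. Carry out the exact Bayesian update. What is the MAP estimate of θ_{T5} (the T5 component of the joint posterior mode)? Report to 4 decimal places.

The Dirichlet prior is conjugate to the Multinomial likelihood: each posterior αⱼ = prior αⱼ + observed count nⱼ.
Posterior concentration: (37.8, 47.5, 28.4, 10.6, 10.3, 38.7), total = 173.3.
Joint mode component: (α_{T5}−1)/(Σα−K) = 9.3/167.3 = 0.0556.

0.0556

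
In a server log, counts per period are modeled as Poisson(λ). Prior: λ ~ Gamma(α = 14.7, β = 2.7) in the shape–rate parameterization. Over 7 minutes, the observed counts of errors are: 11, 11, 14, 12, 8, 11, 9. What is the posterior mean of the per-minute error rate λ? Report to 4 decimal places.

With a Gamma(shape α, rate β) prior, the Poisson likelihood is conjugate: the posterior is Gamma(α + ΣXᵢ, β + n).
Sum of counts S = 76 over n = 7 minutes.
Posterior: Gamma(α+S, β+n) = Gamma(14.7+76, 2.7+7) = Gamma(90.7, 9.7).
Posterior mean = α/β = 90.7/9.7 = 9.3505.

9.3505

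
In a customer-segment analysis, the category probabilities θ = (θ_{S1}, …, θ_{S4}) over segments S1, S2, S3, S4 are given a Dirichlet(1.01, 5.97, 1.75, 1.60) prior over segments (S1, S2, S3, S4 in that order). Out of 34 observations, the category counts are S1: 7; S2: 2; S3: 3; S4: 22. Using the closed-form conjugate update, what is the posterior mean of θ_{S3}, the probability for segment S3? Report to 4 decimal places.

The Dirichlet prior is conjugate to the Multinomial likelihood: each posterior αⱼ = prior αⱼ + observed count nⱼ.
Posterior concentration: (8.01, 7.97, 4.75, 23.60), total = 44.33.
E[θ_{S3}|data] = α_{S3}/Σα = 4.75/44.33 = 0.1072.

0.1072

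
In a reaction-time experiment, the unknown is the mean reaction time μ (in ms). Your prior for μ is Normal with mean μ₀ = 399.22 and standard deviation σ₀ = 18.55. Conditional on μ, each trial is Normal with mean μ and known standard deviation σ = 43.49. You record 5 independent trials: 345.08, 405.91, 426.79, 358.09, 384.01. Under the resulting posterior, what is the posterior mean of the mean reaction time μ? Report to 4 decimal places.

For Normal data with known variance σ², a Normal(μ₀, σ₀²) prior on μ is conjugate. Posterior precision = 1/σ₀² + n/σ²; posterior mean is the precision-weighted average of μ₀ and x̄.
Σxᵢ = 345.08 + 405.91 + 426.79 + 358.09 + 384.01 = 1919.88, so n·x̄ = 1919.88.
σ₀² = 18.55² = 344.1025, σ² = 43.49² = 1891.3801; σ² + n·σ₀² = 1891.3801 + 5·344.1025 = 3611.8926.
Posterior mean = (μ₀/σ₀² + n·x̄/σ²)/(1/σ₀² + n/σ²) = (σ²·μ₀ + σ₀²·n·x̄)/(σ² + n·σ₀²) = (1891.3801·399.22 + 344.1025·1919.88)/3611.8926 = 1415712.271222/3611.8926 = 391.9586.

391.9586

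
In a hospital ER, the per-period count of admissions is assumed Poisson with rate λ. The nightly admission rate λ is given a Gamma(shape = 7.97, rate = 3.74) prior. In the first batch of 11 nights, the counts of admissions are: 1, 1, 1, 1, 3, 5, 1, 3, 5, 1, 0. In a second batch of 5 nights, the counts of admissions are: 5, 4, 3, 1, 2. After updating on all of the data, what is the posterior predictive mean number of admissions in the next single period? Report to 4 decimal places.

With a Gamma(shape α, rate β) prior, the Poisson likelihood is conjugate: the posterior is Gamma(α + ΣXᵢ, β + n).
Batch 1: sum of counts S = 22 over n = 11 nights.
After batch 1: Gamma(α+S, β+n) = Gamma(7.97+22, 3.74+11) = Gamma(29.97, 14.74).
Batch 2: sum of counts S = 15 over n = 5 nights.
After batch 2: Gamma(α+S, β+n) = Gamma(29.97+15, 14.74+5) = Gamma(44.97, 19.74).
The predictive distribution for one future period is NegBinom with mean α/β = 2.2781.

2.2781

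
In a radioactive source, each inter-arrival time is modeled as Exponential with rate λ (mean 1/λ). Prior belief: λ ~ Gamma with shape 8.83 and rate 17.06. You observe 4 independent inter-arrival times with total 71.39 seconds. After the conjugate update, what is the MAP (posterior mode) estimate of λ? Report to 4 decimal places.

With a Gamma(shape α, rate β) prior on the exponential rate λ, the posterior after n observations with total T = Σxᵢ is Gamma(α+n, β+T).
Posterior: Gamma(8.83+4, 17.06+71.39) = Gamma(12.83, 88.45).
Mode = (α−1)/β = 0.1337.

0.1337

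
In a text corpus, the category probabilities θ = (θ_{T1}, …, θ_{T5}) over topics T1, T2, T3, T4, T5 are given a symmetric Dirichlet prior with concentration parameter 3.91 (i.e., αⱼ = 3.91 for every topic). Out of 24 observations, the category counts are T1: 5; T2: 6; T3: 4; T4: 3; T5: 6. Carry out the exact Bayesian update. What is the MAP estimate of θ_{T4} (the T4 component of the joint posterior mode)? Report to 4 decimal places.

0.1533

The Dirichlet prior is conjugate to the Multinomial likelihood: each posterior αⱼ = prior αⱼ + observed count nⱼ.
Posterior concentration: (8.91, 9.91, 7.91, 6.91, 9.91), total = 43.55.
Joint mode component: (α_{T4}−1)/(Σα−K) = 5.91/38.55 = 0.1533.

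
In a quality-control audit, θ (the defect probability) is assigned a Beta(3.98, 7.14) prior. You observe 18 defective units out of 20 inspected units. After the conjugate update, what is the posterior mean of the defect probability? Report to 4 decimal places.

The Beta prior is conjugate to a Binomial/Bernoulli likelihood; the update adds successes to α and failures to β.
Posterior: Beta(α+k, β+n−k) = Beta(3.98+18, 7.14+2) = Beta(21.98, 9.14).
Posterior mean = α/(α+β) = 21.98/31.12 = 0.7063.

0.7063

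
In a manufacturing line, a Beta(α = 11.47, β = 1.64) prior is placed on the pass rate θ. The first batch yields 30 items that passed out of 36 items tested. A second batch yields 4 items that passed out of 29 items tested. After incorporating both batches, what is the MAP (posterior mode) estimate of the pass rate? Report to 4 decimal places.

0.5843

The Beta prior is conjugate to a Binomial/Bernoulli likelihood; the update adds successes to α and failures to β.
After batch 1: Beta(11.47+30, 1.64+6) = Beta(41.47, 7.64).
After batch 2: Beta(41.47+4, 7.64+25) = Beta(45.47, 32.64).
Mode of Beta(a,b) for a,b>1 is (a−1)/(a+b−2) = 44.47/76.11 = 0.5843.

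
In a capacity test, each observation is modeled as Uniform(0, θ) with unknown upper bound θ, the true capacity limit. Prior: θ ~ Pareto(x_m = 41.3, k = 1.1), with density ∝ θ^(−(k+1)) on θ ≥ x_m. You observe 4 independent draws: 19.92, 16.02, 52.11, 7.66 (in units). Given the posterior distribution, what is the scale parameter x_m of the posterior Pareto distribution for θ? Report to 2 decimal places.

52.11

A Pareto(scale x_m, shape k) prior on the upper bound θ of Uniform(0, θ) is conjugate: posterior is Pareto(max(x_m, max xᵢ), k + n).
Sample maximum = 52.11; prior scale x_m = 41.3 → posterior scale = max = 52.11.
Posterior shape = 1.1 + 4 = 5.1.
Posterior scale x_m = 52.11.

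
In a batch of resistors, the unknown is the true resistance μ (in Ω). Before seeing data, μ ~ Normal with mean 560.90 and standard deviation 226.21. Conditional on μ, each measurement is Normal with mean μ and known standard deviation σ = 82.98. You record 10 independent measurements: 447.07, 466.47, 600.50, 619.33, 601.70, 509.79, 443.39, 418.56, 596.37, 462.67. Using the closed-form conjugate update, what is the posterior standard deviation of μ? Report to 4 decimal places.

26.0658

For Normal data with known variance σ², a Normal(μ₀, σ₀²) prior on μ is conjugate. Posterior precision = 1/σ₀² + n/σ²; posterior mean is the precision-weighted average of μ₀ and x̄.
σ₀² = 226.21² = 51170.9641, σ² = 82.98² = 6885.6804; σ² + n·σ₀² = 6885.6804 + 10·51170.9641 = 518595.3214.
Posterior precision = 1/σ₀² + n/σ² = 1/51170.9641 + 10/6885.6804 = (σ² + n·σ₀²)/(σ₀²σ²) = 518595.3214/(51170.9641·6885.6804); posterior variance σₙ² = σ₀²σ²/(σ² + n·σ₀²) = 51170.9641·6885.6804/518595.3214 = 679.425537.
Posterior SD = √σₙ² = √(51170.9641·6885.6804/518595.3214) = 26.0658.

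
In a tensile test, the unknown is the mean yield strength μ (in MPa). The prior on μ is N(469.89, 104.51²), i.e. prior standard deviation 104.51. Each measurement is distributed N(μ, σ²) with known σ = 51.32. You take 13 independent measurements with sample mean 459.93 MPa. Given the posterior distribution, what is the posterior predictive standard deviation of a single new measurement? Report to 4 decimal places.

53.2226

For Normal data with known variance σ², a Normal(μ₀, σ₀²) prior on μ is conjugate. Posterior precision = 1/σ₀² + n/σ²; posterior mean is the precision-weighted average of μ₀ and x̄.
σ₀² = 104.51² = 10922.3401, σ² = 51.32² = 2633.7424; σ² + n·σ₀² = 2633.7424 + 13·10922.3401 = 144624.1637.
Posterior precision = 1/σ₀² + n/σ² = 1/10922.3401 + 13/2633.7424 = (σ² + n·σ₀²)/(σ₀²σ²) = 144624.1637/(10922.3401·2633.7424); posterior variance σₙ² = σ₀²σ²/(σ² + n·σ₀²) = 10922.3401·2633.7424/144624.1637 = 198.906113.
Predictive variance for one new observation = σₙ² + σ² = 10922.3401·2633.7424/144624.1637 + 2633.7424 = σ²·(σ₀² + 144624.1637)/144624.1637 = 2633.7424·155546.5038/144624.1637 = 2832.648513; SD = √(2633.7424·155546.5038/144624.1637) = 53.2226.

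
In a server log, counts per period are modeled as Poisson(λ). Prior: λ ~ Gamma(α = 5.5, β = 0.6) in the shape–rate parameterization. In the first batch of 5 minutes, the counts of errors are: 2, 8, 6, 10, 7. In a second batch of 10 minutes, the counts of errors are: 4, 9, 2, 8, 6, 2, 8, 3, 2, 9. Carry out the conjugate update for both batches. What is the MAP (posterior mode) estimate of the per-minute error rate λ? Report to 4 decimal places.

With a Gamma(shape α, rate β) prior, the Poisson likelihood is conjugate: the posterior is Gamma(α + ΣXᵢ, β + n).
Batch 1: sum of counts S = 33 over n = 5 minutes.
After batch 1: Gamma(α+S, β+n) = Gamma(5.5+33, 0.6+5) = Gamma(38.5, 5.6).
Batch 2: sum of counts S = 53 over n = 10 minutes.
After batch 2: Gamma(α+S, β+n) = Gamma(38.5+53, 5.6+10) = Gamma(91.5, 15.6).
Mode of Gamma(α,β) for α≥1 is (α−1)/β = 90.5/15.6 = 5.8013.

5.8013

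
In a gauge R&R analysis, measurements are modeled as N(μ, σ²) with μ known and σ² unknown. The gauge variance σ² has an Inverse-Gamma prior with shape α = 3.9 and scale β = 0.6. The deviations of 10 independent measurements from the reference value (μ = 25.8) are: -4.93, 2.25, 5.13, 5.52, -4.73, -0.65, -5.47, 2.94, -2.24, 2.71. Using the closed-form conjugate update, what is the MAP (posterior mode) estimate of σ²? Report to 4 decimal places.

With known mean μ and an Inverse-Gamma(α, β) prior on σ², the Normal likelihood is conjugate: posterior is Inv-Gamma(α + n/2, β + Σ(xᵢ−μ)²/2).
Σ(xᵢ−μ)² = (-4.93)² + (2.25)² + (5.13)² + (5.52)² + (-4.73)² + (-0.65)² + (-5.47)² + (2.94)² + (-2.24)² + (2.71)² = 159.8763.
Posterior: Inv-Gamma(3.9 + 10/2, 0.6 + 159.8763/2) = Inv-Gamma(8.90, 80.53815).
Mode = β/(α+1) = 80.53815/9.90 = 8.1352.

8.1352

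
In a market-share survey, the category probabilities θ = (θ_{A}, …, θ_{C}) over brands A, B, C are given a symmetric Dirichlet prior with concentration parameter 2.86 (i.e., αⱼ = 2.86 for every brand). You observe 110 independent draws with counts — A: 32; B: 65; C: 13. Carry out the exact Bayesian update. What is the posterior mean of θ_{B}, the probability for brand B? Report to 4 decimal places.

0.5723

The Dirichlet prior is conjugate to the Multinomial likelihood: each posterior αⱼ = prior αⱼ + observed count nⱼ.
Posterior concentration: (34.86, 67.86, 15.86), total = 118.58.
E[θ_{B}|data] = α_{B}/Σα = 67.86/118.58 = 0.5723.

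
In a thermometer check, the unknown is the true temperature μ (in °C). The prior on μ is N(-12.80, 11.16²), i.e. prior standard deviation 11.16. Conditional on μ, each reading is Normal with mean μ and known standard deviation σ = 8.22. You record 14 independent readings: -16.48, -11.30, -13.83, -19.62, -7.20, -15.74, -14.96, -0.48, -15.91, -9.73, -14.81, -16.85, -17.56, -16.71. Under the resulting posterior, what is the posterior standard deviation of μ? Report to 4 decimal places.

2.1555

For Normal data with known variance σ², a Normal(μ₀, σ₀²) prior on μ is conjugate. Posterior precision = 1/σ₀² + n/σ²; posterior mean is the precision-weighted average of μ₀ and x̄.
σ₀² = 11.16² = 124.5456, σ² = 8.22² = 67.5684; σ² + n·σ₀² = 67.5684 + 14·124.5456 = 1811.2068.
Posterior precision = 1/σ₀² + n/σ² = 1/124.5456 + 14/67.5684 = (σ² + n·σ₀²)/(σ₀²σ²) = 1811.2068/(124.5456·67.5684); posterior variance σₙ² = σ₀²σ²/(σ² + n·σ₀²) = 124.5456·67.5684/1811.2068 = 4.646265.
Posterior SD = √σₙ² = √(124.5456·67.5684/1811.2068) = 2.1555.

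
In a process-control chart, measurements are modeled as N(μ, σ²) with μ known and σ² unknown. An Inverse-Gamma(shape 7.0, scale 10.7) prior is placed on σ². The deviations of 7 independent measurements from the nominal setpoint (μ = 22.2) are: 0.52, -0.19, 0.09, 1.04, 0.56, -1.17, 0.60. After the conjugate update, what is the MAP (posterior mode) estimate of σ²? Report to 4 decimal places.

1.0799

With known mean μ and an Inverse-Gamma(α, β) prior on σ², the Normal likelihood is conjugate: posterior is Inv-Gamma(α + n/2, β + Σ(xᵢ−μ)²/2).
Σ(xᵢ−μ)² = (0.52)² + (-0.19)² + (0.09)² + (1.04)² + (0.56)² + (-1.17)² + (0.60)² = 3.4387.
Posterior: Inv-Gamma(7.0 + 7/2, 10.7 + 3.4387/2) = Inv-Gamma(10.50, 12.41935).
Mode = β/(α+1) = 12.41935/11.50 = 1.0799.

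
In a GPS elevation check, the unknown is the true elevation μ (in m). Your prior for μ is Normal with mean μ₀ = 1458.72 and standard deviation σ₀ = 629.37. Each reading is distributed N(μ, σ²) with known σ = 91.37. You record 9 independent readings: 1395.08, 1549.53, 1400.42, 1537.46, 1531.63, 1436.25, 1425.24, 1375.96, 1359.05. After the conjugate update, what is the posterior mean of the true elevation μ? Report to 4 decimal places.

For Normal data with known variance σ², a Normal(μ₀, σ₀²) prior on μ is conjugate. Posterior precision = 1/σ₀² + n/σ²; posterior mean is the precision-weighted average of μ₀ and x̄.
Σxᵢ = 1395.08 + 1549.53 + 1400.42 + 1537.46 + 1531.63 + 1436.25 + 1425.24 + 1375.96 + 1359.05 = 13010.62, so n·x̄ = 13010.62.
σ₀² = 629.37² = 396106.5969, σ² = 91.37² = 8348.4769; σ² + n·σ₀² = 8348.4769 + 9·396106.5969 = 3573307.849.
Posterior mean = (μ₀/σ₀² + n·x̄/σ²)/(1/σ₀² + n/σ²) = (σ²·μ₀ + σ₀²·n·x̄)/(σ² + n·σ₀²) = (8348.4769·1458.72 + 396106.5969·13010.62)/3573307.849 = 5165770501.982646/3573307.849 = 1445.6550.

1445.6550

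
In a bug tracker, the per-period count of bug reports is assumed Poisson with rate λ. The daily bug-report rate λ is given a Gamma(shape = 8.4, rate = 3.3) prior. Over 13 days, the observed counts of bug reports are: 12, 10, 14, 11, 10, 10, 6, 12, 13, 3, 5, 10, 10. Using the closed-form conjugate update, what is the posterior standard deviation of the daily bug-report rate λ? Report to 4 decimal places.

0.7112

With a Gamma(shape α, rate β) prior, the Poisson likelihood is conjugate: the posterior is Gamma(α + ΣXᵢ, β + n).
Sum of counts S = 126 over n = 13 days.
Posterior: Gamma(α+S, β+n) = Gamma(8.4+126, 3.3+13) = Gamma(134.4, 16.3).
SD = √α/β = √134.4/16.3 = 0.7112.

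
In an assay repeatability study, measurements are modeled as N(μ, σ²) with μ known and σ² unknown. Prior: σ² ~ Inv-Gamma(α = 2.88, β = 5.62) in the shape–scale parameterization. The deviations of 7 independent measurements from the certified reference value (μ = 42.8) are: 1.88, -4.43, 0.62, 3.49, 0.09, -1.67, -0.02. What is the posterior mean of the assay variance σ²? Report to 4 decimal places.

With known mean μ and an Inverse-Gamma(α, β) prior on σ², the Normal likelihood is conjugate: posterior is Inv-Gamma(α + n/2, β + Σ(xᵢ−μ)²/2).
Σ(xᵢ−μ)² = (1.88)² + (-4.43)² + (0.62)² + (3.49)² + (0.09)² + (-1.67)² + (-0.02)² = 38.5212.
Posterior: Inv-Gamma(2.88 + 7/2, 5.62 + 38.5212/2) = Inv-Gamma(6.38, 24.88060).
E[σ²|data] = β/(α−1) = 24.88060/5.38 = 4.6246.

4.6246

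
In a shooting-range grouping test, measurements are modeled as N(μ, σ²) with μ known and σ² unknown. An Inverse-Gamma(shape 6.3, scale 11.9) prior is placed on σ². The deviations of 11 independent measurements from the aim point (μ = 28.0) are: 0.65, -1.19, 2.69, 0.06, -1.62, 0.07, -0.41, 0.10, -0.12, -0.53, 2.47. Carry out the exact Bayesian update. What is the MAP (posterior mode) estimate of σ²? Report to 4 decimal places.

With known mean μ and an Inverse-Gamma(α, β) prior on σ², the Normal likelihood is conjugate: posterior is Inv-Gamma(α + n/2, β + Σ(xᵢ−μ)²/2).
Σ(xᵢ−μ)² = (0.65)² + (-1.19)² + (2.69)² + (0.06)² + (-1.62)² + (0.07)² + (-0.41)² + (0.10)² + (-0.12)² + (-0.53)² + (2.47)² = 18.2819.
Posterior: Inv-Gamma(6.3 + 11/2, 11.9 + 18.2819/2) = Inv-Gamma(11.80, 21.04095).
Mode = β/(α+1) = 21.04095/12.80 = 1.6438.

1.6438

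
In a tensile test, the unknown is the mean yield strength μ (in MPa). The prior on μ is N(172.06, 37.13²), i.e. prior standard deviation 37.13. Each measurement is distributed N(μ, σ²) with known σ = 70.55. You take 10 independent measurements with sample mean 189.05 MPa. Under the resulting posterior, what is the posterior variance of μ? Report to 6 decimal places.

For Normal data with known variance σ², a Normal(μ₀, σ₀²) prior on μ is conjugate. Posterior precision = 1/σ₀² + n/σ²; posterior mean is the precision-weighted average of μ₀ and x̄.
σ₀² = 37.13² = 1378.6369, σ² = 70.55² = 4977.3025; σ² + n·σ₀² = 4977.3025 + 10·1378.6369 = 18763.6715.
Posterior precision = 1/σ₀² + n/σ² = 1/1378.6369 + 10/4977.3025 = (σ² + n·σ₀²)/(σ₀²σ²) = 18763.6715/(1378.6369·4977.3025); posterior variance σₙ² = σ₀²σ²/(σ² + n·σ₀²) = 1378.6369·4977.3025/18763.6715 = 365.700971.

365.700971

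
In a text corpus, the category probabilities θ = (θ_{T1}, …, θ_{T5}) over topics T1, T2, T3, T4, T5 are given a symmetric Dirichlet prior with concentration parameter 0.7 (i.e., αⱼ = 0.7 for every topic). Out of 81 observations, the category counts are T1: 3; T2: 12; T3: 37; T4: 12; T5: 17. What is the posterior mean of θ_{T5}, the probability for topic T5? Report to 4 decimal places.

0.2095

The Dirichlet prior is conjugate to the Multinomial likelihood: each posterior αⱼ = prior αⱼ + observed count nⱼ.
Posterior concentration: (3.7, 12.7, 37.7, 12.7, 17.7), total = 84.5.
E[θ_{T5}|data] = α_{T5}/Σα = 17.7/84.5 = 0.2095.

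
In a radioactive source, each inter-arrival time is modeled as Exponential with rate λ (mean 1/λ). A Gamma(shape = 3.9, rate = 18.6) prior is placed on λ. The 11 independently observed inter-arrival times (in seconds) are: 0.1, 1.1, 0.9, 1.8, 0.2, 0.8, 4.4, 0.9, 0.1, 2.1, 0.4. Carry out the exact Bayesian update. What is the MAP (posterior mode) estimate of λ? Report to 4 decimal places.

0.4427

With a Gamma(shape α, rate β) prior on the exponential rate λ, the posterior after n observations with total T = Σxᵢ is Gamma(α+n, β+T).
Sum of observations T = 12.8 seconds; n = 11.
Posterior: Gamma(3.9+11, 18.6+12.8) = Gamma(14.9, 31.4).
Mode = (α−1)/β = 0.4427.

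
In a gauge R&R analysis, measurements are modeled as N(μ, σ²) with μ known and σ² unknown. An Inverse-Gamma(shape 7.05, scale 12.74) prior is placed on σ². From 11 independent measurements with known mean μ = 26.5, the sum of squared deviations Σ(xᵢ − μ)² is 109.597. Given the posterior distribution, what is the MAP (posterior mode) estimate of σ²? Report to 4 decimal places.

With known mean μ and an Inverse-Gamma(α, β) prior on σ², the Normal likelihood is conjugate: posterior is Inv-Gamma(α + n/2, β + Σ(xᵢ−μ)²/2).
Posterior: Inv-Gamma(7.05 + 11/2, 12.74 + 109.597/2) = Inv-Gamma(12.55, 67.5385).
Mode = β/(α+1) = 67.5385/13.55 = 4.9844.

4.9844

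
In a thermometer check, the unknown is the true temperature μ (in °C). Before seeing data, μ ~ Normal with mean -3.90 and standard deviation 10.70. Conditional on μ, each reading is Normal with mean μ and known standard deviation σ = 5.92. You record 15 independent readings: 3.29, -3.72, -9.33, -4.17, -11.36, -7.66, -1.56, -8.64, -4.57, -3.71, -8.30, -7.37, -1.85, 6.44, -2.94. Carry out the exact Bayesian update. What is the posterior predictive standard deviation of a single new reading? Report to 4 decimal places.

6.1103

For Normal data with known variance σ², a Normal(μ₀, σ₀²) prior on μ is conjugate. Posterior precision = 1/σ₀² + n/σ²; posterior mean is the precision-weighted average of μ₀ and x̄.
σ₀² = 10.70² = 114.49, σ² = 5.92² = 35.0464; σ² + n·σ₀² = 35.0464 + 15·114.49 = 1752.3964.
Posterior precision = 1/σ₀² + n/σ² = 1/114.49 + 15/35.0464 = (σ² + n·σ₀²)/(σ₀²σ²) = 1752.3964/(114.49·35.0464); posterior variance σₙ² = σ₀²σ²/(σ² + n·σ₀²) = 114.49·35.0464/1752.3964 = 2.289700.
Predictive variance for one new observation = σₙ² + σ² = 114.49·35.0464/1752.3964 + 35.0464 = σ²·(σ₀² + 1752.3964)/1752.3964 = 35.0464·1866.8864/1752.3964 = 37.336100; SD = √(35.0464·1866.8864/1752.3964) = 6.1103.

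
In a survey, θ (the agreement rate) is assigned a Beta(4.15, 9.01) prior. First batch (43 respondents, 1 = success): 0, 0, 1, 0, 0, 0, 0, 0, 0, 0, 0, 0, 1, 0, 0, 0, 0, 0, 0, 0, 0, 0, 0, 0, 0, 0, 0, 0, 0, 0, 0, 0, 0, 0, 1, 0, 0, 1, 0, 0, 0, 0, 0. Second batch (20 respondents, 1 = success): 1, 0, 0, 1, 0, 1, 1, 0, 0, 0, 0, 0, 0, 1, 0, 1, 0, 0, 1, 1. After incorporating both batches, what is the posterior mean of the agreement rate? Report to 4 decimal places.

0.2121

The Beta prior is conjugate to a Binomial/Bernoulli likelihood; the update adds successes to α and failures to β.
After batch 1: Beta(4.15+4, 9.01+39) = Beta(8.15, 48.01).
After batch 2: Beta(8.15+8, 48.01+12) = Beta(16.15, 60.01).
Posterior mean = α/(α+β) = 16.15/76.16 = 0.2121.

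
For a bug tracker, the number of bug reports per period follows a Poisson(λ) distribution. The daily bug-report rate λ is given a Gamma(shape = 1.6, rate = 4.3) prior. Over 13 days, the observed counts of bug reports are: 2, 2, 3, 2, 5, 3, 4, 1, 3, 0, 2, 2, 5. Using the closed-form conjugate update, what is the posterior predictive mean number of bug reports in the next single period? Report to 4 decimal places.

2.0578

With a Gamma(shape α, rate β) prior, the Poisson likelihood is conjugate: the posterior is Gamma(α + ΣXᵢ, β + n).
Sum of counts S = 34 over n = 13 days.
Posterior: Gamma(α+S, β+n) = Gamma(1.6+34, 4.3+13) = Gamma(35.6, 17.3).
The predictive distribution for one future period is NegBinom with mean α/β = 2.0578.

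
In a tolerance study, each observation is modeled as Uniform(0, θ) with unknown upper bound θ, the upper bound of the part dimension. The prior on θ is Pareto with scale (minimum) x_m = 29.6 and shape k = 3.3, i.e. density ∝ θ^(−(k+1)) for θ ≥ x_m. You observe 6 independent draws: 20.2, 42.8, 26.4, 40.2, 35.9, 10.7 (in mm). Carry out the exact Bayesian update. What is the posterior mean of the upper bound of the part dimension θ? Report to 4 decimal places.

47.9566

A Pareto(scale x_m, shape k) prior on the upper bound θ of Uniform(0, θ) is conjugate: posterior is Pareto(max(x_m, max xᵢ), k + n).
Sample maximum = 42.8; prior scale x_m = 29.6 → posterior scale = max = 42.8.
Posterior shape = 3.3 + 6 = 9.3.
E[θ|data] = k·x_m/(k−1) = 9.3·42.8/8.3 = 47.9566.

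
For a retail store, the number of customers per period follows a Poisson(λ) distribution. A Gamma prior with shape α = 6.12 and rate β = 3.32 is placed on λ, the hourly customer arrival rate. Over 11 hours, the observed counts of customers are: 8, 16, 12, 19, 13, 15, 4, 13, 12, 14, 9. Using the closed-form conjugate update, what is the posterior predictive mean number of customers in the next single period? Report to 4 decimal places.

With a Gamma(shape α, rate β) prior, the Poisson likelihood is conjugate: the posterior is Gamma(α + ΣXᵢ, β + n).
Sum of counts S = 135 over n = 11 hours.
Posterior: Gamma(α+S, β+n) = Gamma(6.12+135, 3.32+11) = Gamma(141.12, 14.32).
The predictive distribution for one future period is NegBinom with mean α/β = 9.8547.

9.8547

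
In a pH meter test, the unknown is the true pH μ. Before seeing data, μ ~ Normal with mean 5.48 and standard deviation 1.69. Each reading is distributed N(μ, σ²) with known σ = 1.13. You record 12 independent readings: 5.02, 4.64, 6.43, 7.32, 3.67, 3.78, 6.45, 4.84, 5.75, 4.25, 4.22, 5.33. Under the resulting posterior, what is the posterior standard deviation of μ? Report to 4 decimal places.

For Normal data with known variance σ², a Normal(μ₀, σ₀²) prior on μ is conjugate. Posterior precision = 1/σ₀² + n/σ²; posterior mean is the precision-weighted average of μ₀ and x̄.
σ₀² = 1.69² = 2.8561, σ² = 1.13² = 1.2769; σ² + n·σ₀² = 1.2769 + 12·2.8561 = 35.5501.
Posterior precision = 1/σ₀² + n/σ² = 1/2.8561 + 12/1.2769 = (σ² + n·σ₀²)/(σ₀²σ²) = 35.5501/(2.8561·1.2769); posterior variance σₙ² = σ₀²σ²/(σ² + n·σ₀²) = 2.8561·1.2769/35.5501 = 0.102586.
Posterior SD = √σₙ² = √(2.8561·1.2769/35.5501) = 0.3203.

0.3203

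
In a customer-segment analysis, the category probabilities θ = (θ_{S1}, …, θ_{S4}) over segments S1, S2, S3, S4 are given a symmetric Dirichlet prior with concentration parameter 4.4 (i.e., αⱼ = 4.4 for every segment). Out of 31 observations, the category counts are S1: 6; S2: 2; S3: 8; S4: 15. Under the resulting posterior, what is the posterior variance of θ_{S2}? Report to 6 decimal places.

The Dirichlet prior is conjugate to the Multinomial likelihood: each posterior αⱼ = prior αⱼ + observed count nⱼ.
Posterior concentration: (10.4, 6.4, 12.4, 19.4), total = 48.6.
Var[θ_j] = α_j(Σα−α_j)/((Σα)²(Σα+1)) = 6.4·42.2/(48.6²·49.6) = 0.002305.

0.002305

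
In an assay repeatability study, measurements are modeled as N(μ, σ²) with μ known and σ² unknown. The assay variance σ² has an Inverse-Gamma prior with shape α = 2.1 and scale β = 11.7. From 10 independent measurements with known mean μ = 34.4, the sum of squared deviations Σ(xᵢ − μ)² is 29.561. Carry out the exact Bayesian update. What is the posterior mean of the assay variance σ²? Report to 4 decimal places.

With known mean μ and an Inverse-Gamma(α, β) prior on σ², the Normal likelihood is conjugate: posterior is Inv-Gamma(α + n/2, β + Σ(xᵢ−μ)²/2).
Posterior: Inv-Gamma(2.1 + 10/2, 11.7 + 29.561/2) = Inv-Gamma(7.10, 26.4805).
E[σ²|data] = β/(α−1) = 26.4805/6.10 = 4.3411.

4.3411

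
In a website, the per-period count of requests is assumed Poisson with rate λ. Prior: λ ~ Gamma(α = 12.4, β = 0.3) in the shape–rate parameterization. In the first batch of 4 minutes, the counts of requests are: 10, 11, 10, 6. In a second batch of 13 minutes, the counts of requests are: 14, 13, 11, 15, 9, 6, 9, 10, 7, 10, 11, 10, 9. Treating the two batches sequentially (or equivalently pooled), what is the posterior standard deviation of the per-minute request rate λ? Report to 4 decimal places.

With a Gamma(shape α, rate β) prior, the Poisson likelihood is conjugate: the posterior is Gamma(α + ΣXᵢ, β + n).
Batch 1: sum of counts S = 37 over n = 4 minutes.
After batch 1: Gamma(α+S, β+n) = Gamma(12.4+37, 0.3+4) = Gamma(49.4, 4.3).
Batch 2: sum of counts S = 134 over n = 13 minutes.
After batch 2: Gamma(α+S, β+n) = Gamma(49.4+134, 4.3+13) = Gamma(183.4, 17.3).
SD = √α/β = √183.4/17.3 = 0.7828.

0.7828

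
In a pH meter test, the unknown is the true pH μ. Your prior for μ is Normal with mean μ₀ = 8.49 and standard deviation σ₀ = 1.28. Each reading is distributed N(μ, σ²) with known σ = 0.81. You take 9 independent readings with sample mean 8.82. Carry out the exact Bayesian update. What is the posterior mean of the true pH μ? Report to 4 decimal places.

For Normal data with known variance σ², a Normal(μ₀, σ₀²) prior on μ is conjugate. Posterior precision = 1/σ₀² + n/σ²; posterior mean is the precision-weighted average of μ₀ and x̄.
n·x̄ = 9·8.82 = 79.38.
σ₀² = 1.28² = 1.6384, σ² = 0.81² = 0.6561; σ² + n·σ₀² = 0.6561 + 9·1.6384 = 15.4017.
Posterior mean = (μ₀/σ₀² + n·x̄/σ²)/(1/σ₀² + n/σ²) = (σ²·μ₀ + σ₀²·n·x̄)/(σ² + n·σ₀²) = (0.6561·8.49 + 1.6384·79.38)/15.4017 = 135.626481/15.4017 = 8.8059.

8.8059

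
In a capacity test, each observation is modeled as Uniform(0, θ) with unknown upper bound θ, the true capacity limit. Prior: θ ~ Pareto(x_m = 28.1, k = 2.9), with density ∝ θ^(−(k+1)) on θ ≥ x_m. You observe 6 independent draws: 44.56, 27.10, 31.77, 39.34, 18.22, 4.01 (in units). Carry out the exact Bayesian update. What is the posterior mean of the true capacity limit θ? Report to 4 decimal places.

50.2005

A Pareto(scale x_m, shape k) prior on the upper bound θ of Uniform(0, θ) is conjugate: posterior is Pareto(max(x_m, max xᵢ), k + n).
Sample maximum = 44.56; prior scale x_m = 28.1 → posterior scale = max = 44.56.
Posterior shape = 2.9 + 6 = 8.9.
E[θ|data] = k·x_m/(k−1) = 8.9·44.56/7.9 = 50.2005.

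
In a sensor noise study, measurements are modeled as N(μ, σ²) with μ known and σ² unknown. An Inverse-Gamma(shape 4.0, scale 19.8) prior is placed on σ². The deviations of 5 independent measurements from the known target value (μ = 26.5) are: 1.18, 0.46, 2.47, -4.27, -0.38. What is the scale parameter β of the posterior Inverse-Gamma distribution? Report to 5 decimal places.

32.84110

With known mean μ and an Inverse-Gamma(α, β) prior on σ², the Normal likelihood is conjugate: posterior is Inv-Gamma(α + n/2, β + Σ(xᵢ−μ)²/2).
Σ(xᵢ−μ)² = (1.18)² + (0.46)² + (2.47)² + (-4.27)² + (-0.38)² = 26.0822.
Posterior: Inv-Gamma(4.0 + 5/2, 19.8 + 26.0822/2) = Inv-Gamma(6.50, 32.84110).
Posterior β = 32.84110.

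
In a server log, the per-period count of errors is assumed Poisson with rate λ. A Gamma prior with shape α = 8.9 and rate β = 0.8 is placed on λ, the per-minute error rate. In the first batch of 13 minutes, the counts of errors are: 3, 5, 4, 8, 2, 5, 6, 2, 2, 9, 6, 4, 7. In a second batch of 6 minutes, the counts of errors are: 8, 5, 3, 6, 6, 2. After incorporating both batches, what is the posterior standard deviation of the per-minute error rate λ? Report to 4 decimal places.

0.5098

With a Gamma(shape α, rate β) prior, the Poisson likelihood is conjugate: the posterior is Gamma(α + ΣXᵢ, β + n).
Batch 1: sum of counts S = 63 over n = 13 minutes.
After batch 1: Gamma(α+S, β+n) = Gamma(8.9+63, 0.8+13) = Gamma(71.9, 13.8).
Batch 2: sum of counts S = 30 over n = 6 minutes.
After batch 2: Gamma(α+S, β+n) = Gamma(71.9+30, 13.8+6) = Gamma(101.9, 19.8).
SD = √α/β = √101.9/19.8 = 0.5098.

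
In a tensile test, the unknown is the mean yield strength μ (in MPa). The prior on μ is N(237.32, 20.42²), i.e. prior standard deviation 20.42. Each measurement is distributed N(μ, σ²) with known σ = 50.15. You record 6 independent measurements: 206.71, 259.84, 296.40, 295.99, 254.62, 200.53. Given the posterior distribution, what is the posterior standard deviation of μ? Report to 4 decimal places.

For Normal data with known variance σ², a Normal(μ₀, σ₀²) prior on μ is conjugate. Posterior precision = 1/σ₀² + n/σ²; posterior mean is the precision-weighted average of μ₀ and x̄.
σ₀² = 20.42² = 416.9764, σ² = 50.15² = 2515.0225; σ² + n·σ₀² = 2515.0225 + 6·416.9764 = 5016.8809.
Posterior precision = 1/σ₀² + n/σ² = 1/416.9764 + 6/2515.0225 = (σ² + n·σ₀²)/(σ₀²σ²) = 5016.8809/(416.9764·2515.0225); posterior variance σₙ² = σ₀²σ²/(σ² + n·σ₀²) = 416.9764·2515.0225/5016.8809 = 209.035265.
Posterior SD = √σₙ² = √(416.9764·2515.0225/5016.8809) = 14.4581.

14.4581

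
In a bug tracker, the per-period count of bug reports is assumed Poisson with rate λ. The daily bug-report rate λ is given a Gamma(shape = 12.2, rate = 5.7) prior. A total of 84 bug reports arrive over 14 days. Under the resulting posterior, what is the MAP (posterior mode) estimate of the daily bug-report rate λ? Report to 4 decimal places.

4.8325

With a Gamma(shape α, rate β) prior, the Poisson likelihood is conjugate: the posterior is Gamma(α + ΣXᵢ, β + n).
Posterior: Gamma(α+S, β+n) = Gamma(12.2+84, 5.7+14) = Gamma(96.2, 19.7).
Mode of Gamma(α,β) for α≥1 is (α−1)/β = 95.2/19.7 = 4.8325.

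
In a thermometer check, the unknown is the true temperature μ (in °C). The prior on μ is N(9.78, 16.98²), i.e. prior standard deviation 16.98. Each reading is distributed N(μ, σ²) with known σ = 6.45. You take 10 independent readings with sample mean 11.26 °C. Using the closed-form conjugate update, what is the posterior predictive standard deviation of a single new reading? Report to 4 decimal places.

6.7604

For Normal data with known variance σ², a Normal(μ₀, σ₀²) prior on μ is conjugate. Posterior precision = 1/σ₀² + n/σ²; posterior mean is the precision-weighted average of μ₀ and x̄.
σ₀² = 16.98² = 288.3204, σ² = 6.45² = 41.6025; σ² + n·σ₀² = 41.6025 + 10·288.3204 = 2924.8065.
Posterior precision = 1/σ₀² + n/σ² = 1/288.3204 + 10/41.6025 = (σ² + n·σ₀²)/(σ₀²σ²) = 2924.8065/(288.3204·41.6025); posterior variance σₙ² = σ₀²σ²/(σ² + n·σ₀²) = 288.3204·41.6025/2924.8065 = 4.101075.
Predictive variance for one new observation = σₙ² + σ² = 288.3204·41.6025/2924.8065 + 41.6025 = σ²·(σ₀² + 2924.8065)/2924.8065 = 41.6025·3213.1269/2924.8065 = 45.703575; SD = √(41.6025·3213.1269/2924.8065) = 6.7604.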